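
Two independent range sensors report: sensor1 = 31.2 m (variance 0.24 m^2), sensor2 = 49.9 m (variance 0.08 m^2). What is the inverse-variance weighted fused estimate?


w1 = (1/var1) / (1/var1 + 1/var2)
   = 4.1667 / (4.1667 + 12.5) = 0.25
w2 = 1 - w1 = 0.75
fused = w1*s1 + w2*s2 = 7.8 + 37.425
= 45.225 m


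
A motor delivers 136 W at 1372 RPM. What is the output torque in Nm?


omega = 1372 * 2*pi/60 = 143.6755 rad/s
tau = P / omega = 136 / 143.6755
= 0.9466 Nm


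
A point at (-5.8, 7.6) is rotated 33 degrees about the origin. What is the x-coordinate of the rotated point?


x' = x*cos(theta) - y*sin(theta)
cos(33 deg) = 0.8387, sin(33 deg) = 0.5446
x' = -5.8 * 0.8387 - 7.6 * 0.5446
= -4.8643 - 4.1393
= -9.0035


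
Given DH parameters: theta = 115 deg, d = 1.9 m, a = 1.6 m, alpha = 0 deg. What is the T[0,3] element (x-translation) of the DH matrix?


T[0,3] = a * cos(theta)
= 1.6 * cos(115 deg)
= 1.6 * -0.4226
= -0.6762


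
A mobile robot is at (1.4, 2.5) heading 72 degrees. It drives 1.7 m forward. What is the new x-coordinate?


x_new = x0 + d*cos(theta)
= 1.4 + 1.7*cos(72)
= 1.4 + 0.5253
= 1.9253


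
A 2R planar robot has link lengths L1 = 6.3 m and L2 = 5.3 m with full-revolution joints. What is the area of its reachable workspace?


r_max = L1 + L2 = 11.6 m
r_min = |L1 - L2| = 1.0 m
Area = pi*(r_max^2 - r_min^2)
= pi*(134.56 - 1.0)
= pi * 133.56
= 419.5911 m^2


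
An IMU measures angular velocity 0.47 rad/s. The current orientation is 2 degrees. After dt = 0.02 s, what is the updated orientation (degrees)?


delta_theta = w * dt = 0.47 * 0.02 = 0.0094 rad
= 0.5386 deg
theta_new = 2 + 0.5386 = 2.5386 deg


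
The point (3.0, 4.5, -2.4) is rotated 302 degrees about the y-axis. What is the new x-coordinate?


Rotation about y-axis: x' = x*cos(theta) + z*sin(theta)
= 3.0 * 0.5299 + -2.4 * -0.848
= 3.6251


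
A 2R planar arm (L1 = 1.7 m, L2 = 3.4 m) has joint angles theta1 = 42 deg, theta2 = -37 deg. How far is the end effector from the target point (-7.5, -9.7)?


End effector via forward kinematics:
x = L1*cos(t1) + L2*cos(t1+t2) = 4.6504
y = L1*sin(t1) + L2*sin(t1+t2) = 1.4339
Distance to target:
d = sqrt((-7.5 - 4.6504)^2 + (-9.7 - 1.4339)^2)
= sqrt(147.6324 + 123.9627)
= 16.4801 m


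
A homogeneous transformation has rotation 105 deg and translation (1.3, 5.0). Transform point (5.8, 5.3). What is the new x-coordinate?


x' = cos(theta)*px - sin(theta)*py + tx
= -0.2588*5.8 - 0.9659*5.3 + 1.3
= -5.3206


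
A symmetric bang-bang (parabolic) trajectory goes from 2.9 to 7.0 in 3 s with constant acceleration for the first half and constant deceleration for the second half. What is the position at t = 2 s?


Symmetric rest-to-rest: each phase covers (pf-p0)/2 in time T/2. 0.5*a*(T/2)^2 = (pf-p0)/2 => a = 4*(pf-p0)/T^2
a = 4*(7.0-2.9)/3^2 = 1.8222
t = 2 is in the deceleration phase (t > T/2).
p = pf - 0.5*a*(T-t)^2 = 7.0 - 0.5*1.8222*1^2
= 6.0889


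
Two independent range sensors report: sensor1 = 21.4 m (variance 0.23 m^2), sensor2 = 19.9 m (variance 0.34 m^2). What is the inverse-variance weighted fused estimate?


w1 = (1/var1) / (1/var1 + 1/var2)
   = 4.3478 / (4.3478 + 2.9412) = 0.5965
w2 = 1 - w1 = 0.4035
fused = w1*s1 + w2*s2 = 12.7649 + 8.0298
= 20.7947 m


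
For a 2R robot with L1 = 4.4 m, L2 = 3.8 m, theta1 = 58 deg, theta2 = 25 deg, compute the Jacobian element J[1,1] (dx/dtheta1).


J[1,1] = -L1*sin(t1) - L2*sin(t1+t2)
= -4.4*sin(58) - 3.8*sin(83)
= -7.5031


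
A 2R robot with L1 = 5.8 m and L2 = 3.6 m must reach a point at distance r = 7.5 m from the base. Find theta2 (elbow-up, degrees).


cos(theta2) = (r^2 - L1^2 - L2^2) / (2*L1*L2)
cos(theta2) = (56.25 - 33.64 - 12.96) / 41.76
cos(theta2) = 0.231082
theta2 = 76.6392 degrees


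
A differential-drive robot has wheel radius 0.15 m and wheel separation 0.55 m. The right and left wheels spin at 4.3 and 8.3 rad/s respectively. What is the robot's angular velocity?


vR = r*wR = 0.15*4.3 = 0.645 m/s
vL = r*wL = 0.15*8.3 = 1.245 m/s
v = (vR+vL)/2 = 0.945 m/s
omega = (vR-vL)/L = -1.0909 rad/s
angular velocity = -1.0909 rad/s


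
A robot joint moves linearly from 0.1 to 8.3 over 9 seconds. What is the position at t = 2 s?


s = t/T = 2/9 = 0.2222
p(t) = p0 + (pf-p0)*s
= 0.1 + (8.3 - 0.1) * 0.2222
= 1.9222


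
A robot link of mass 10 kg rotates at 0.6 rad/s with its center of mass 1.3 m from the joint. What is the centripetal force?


F = m * omega^2 * r
= 10 * 0.6^2 * 1.3
= 10 * 0.36 * 1.3
= 4.68 N


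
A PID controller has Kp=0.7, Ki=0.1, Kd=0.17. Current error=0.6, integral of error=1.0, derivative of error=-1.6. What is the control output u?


u = Kp*e + Ki*int(e) + Kd*de/dt
= 0.7*0.6 + 0.1*1.0 + 0.17*(-1.6)
= 0.42 + 0.1 + -0.272
= 0.248


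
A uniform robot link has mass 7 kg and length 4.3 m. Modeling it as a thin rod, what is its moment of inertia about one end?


I = (1/3) * m * L^2
= (1/3) * 7 * 4.3^2
= 0.333333 * 7 * 18.49
= 43.1433 kg*m^2


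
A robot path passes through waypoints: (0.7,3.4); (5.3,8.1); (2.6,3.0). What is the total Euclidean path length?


Segment lengths:
  seg1 = sqrt((4.6)^2 + (4.7)^2) = 6.5765
  seg2 = sqrt((-2.7)^2 + (-5.1)^2) = 5.7706
Total = 12.3471


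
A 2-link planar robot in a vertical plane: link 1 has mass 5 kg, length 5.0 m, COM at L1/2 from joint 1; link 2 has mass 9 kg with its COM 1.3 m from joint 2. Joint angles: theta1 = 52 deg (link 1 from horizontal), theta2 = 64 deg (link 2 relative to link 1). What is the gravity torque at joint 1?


Horizontal distance from joint 1 to link-1 COM:
  x_c1 = (L1/2)*cos(t1) = 2.5 * 0.6157 = 1.5392 m
Horizontal distance from joint 1 to link-2 COM:
  x_c2 = L1*cos(t1) + Lc2*cos(t1+t2)
       = 5.0*0.6157 + 1.3*-0.4384 = 2.5084 m
tau1 = m1*g*x_c1 + m2*g*x_c2
     = 5*9.81*1.5392 + 9*9.81*2.5084
     = 75.4955 + 221.4688
     = 296.9643 Nm


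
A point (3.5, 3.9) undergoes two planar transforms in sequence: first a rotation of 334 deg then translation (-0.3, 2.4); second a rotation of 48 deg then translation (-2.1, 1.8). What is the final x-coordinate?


After transform 1:
x1 = cos(334)*3.5 - sin(334)*3.9 + -0.3 = 4.5554
y1 = sin(334)*3.5 + cos(334)*3.9 + 2.4 = 4.371
After transform 2:
x2 = cos(48)*4.5554 - sin(48)*4.371 + -2.1
= -2.3001


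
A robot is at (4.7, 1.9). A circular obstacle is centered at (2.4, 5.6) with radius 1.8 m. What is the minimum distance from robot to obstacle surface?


center_dist = sqrt((4.7-2.4)^2 + (1.9-5.6)^2)
= sqrt(5.29 + 13.69)
= 4.3566
min_dist = center_dist - radius = 4.3566 - 1.8 = 2.5566 m


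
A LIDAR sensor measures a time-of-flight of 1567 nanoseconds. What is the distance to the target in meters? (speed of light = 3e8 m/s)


tof = 1567 ns = 1.567e-06 s
dist = c * tof / 2
= 3e8 * 1.567e-06 / 2
= 235.05 m


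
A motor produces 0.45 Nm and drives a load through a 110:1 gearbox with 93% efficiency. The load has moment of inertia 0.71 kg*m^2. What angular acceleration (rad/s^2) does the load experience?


tau_out = tau_motor * N * eta
= 0.45 * 110 * 0.93 = 46.035 Nm
alpha = tau_out / I = 46.035 / 0.71
= 64.838 rad/s^2


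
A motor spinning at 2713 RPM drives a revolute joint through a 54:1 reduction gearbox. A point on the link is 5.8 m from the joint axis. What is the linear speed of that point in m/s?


omega_motor = 2713 * 2*pi/60 = 284.1047 rad/s
omega_joint = omega_motor / 54 = 5.2612 rad/s
v = omega_joint * r = 5.2612 * 5.8
= 30.5149 m/s


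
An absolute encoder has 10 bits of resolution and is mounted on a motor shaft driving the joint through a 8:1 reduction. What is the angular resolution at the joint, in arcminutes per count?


counts = 2^10 = 1024
effective counts at joint = 1024 * 8 = 8192
resolution = 360*60 / 8192
= 2.6367 arcmin/count


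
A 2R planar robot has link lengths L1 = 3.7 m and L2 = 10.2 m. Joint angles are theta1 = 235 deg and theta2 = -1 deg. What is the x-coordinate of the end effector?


Convert angles to radians: theta1 = 4.1015, theta2 = -0.0175
x = L1*cos(theta1) + L2*cos(theta1+theta2)
x = -2.1222 + -5.9954
x = -8.1176


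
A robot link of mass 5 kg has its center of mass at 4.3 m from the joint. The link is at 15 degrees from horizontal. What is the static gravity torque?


tau = m*g*L*cos(angle)
= 5 * 9.81 * 4.3 * cos(15 deg)
= 5 * 9.81 * 4.3 * 0.9659
= 203.7282 Nm


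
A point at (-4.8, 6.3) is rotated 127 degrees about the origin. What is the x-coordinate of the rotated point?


x' = x*cos(theta) - y*sin(theta)
cos(127 deg) = -0.6018, sin(127 deg) = 0.7986
x' = -4.8 * -0.6018 - 6.3 * 0.7986
= 2.8887 - 5.0314
= -2.1427


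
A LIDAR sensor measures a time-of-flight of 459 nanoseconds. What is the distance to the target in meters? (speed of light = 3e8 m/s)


tof = 459 ns = 4.59e-07 s
dist = c * tof / 2
= 3e8 * 4.59e-07 / 2
= 68.85 m


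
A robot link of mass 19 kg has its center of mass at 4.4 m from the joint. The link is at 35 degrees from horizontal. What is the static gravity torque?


tau = m*g*L*cos(angle)
= 19 * 9.81 * 4.4 * cos(35 deg)
= 19 * 9.81 * 4.4 * 0.8192
= 671.7997 Nm


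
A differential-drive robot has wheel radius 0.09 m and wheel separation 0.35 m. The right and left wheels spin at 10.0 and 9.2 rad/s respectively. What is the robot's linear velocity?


vR = r*wR = 0.09*10.0 = 0.9 m/s
vL = r*wL = 0.09*9.2 = 0.828 m/s
v = (vR+vL)/2 = 0.864 m/s
omega = (vR-vL)/L = 0.2057 rad/s
linear velocity = 0.864 m/s


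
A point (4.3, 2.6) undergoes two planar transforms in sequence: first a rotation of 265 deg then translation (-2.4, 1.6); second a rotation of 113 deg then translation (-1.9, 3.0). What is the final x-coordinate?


After transform 1:
x1 = cos(265)*4.3 - sin(265)*2.6 + -2.4 = -0.1847
y1 = sin(265)*4.3 + cos(265)*2.6 + 1.6 = -2.9102
After transform 2:
x2 = cos(113)*-0.1847 - sin(113)*-2.9102 + -1.9
= 0.851


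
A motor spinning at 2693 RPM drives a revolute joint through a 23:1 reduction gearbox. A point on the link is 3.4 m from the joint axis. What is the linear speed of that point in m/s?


omega_motor = 2693 * 2*pi/60 = 282.0103 rad/s
omega_joint = omega_motor / 23 = 12.2613 rad/s
v = omega_joint * r = 12.2613 * 3.4
= 41.6885 m/s


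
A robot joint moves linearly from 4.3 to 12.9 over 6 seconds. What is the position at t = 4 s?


s = t/T = 4/6 = 0.6667
p(t) = p0 + (pf-p0)*s
= 4.3 + (12.9 - 4.3) * 0.6667
= 10.0333


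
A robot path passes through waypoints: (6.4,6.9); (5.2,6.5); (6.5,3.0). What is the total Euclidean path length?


Segment lengths:
  seg1 = sqrt((-1.2)^2 + (-0.4)^2) = 1.2649
  seg2 = sqrt((1.3)^2 + (-3.5)^2) = 3.7336
Total = 4.9985


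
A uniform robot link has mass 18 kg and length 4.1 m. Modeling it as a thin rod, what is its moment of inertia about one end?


I = (1/3) * m * L^2
= (1/3) * 18 * 4.1^2
= 0.333333 * 18 * 16.81
= 100.86 kg*m^2


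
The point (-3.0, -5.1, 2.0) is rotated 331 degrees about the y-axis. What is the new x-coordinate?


Rotation about y-axis: x' = x*cos(theta) + z*sin(theta)
= -3.0 * 0.8746 + 2.0 * -0.4848
= -3.5935


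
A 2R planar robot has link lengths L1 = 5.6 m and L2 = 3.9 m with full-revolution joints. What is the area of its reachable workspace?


r_max = L1 + L2 = 9.5 m
r_min = |L1 - L2| = 1.7 m
Area = pi*(r_max^2 - r_min^2)
= pi*(90.25 - 2.89)
= pi * 87.36
= 274.4495 m^2


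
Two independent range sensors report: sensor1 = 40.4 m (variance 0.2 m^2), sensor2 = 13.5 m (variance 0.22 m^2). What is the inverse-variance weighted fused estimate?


w1 = (1/var1) / (1/var1 + 1/var2)
   = 5.0 / (5.0 + 4.5455) = 0.5238
w2 = 1 - w1 = 0.4762
fused = w1*s1 + w2*s2 = 21.1619 + 6.4286
= 27.5905 m


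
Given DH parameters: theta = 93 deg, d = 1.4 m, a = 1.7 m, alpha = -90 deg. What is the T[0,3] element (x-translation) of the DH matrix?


T[0,3] = a * cos(theta)
= 1.7 * cos(93 deg)
= 1.7 * -0.0523
= -0.089


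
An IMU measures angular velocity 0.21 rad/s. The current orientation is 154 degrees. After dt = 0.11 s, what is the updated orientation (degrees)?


delta_theta = w * dt = 0.21 * 0.11 = 0.0231 rad
= 1.3235 deg
theta_new = 154 + 1.3235 = 155.3235 deg


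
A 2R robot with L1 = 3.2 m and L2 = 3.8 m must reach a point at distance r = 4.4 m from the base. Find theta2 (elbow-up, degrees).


cos(theta2) = (r^2 - L1^2 - L2^2) / (2*L1*L2)
cos(theta2) = (19.36 - 10.24 - 14.44) / 24.32
cos(theta2) = -0.21875
theta2 = 102.6356 degrees


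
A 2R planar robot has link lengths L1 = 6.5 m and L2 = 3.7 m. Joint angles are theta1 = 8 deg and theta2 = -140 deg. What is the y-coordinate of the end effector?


Convert angles to radians: theta1 = 0.1396, theta2 = -2.4435
y = L1*sin(theta1) + L2*sin(theta1+theta2)
y = 0.9046 + -2.7496
y = -1.845


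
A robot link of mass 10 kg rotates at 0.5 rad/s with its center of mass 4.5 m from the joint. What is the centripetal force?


F = m * omega^2 * r
= 10 * 0.5^2 * 4.5
= 10 * 0.25 * 4.5
= 11.25 N


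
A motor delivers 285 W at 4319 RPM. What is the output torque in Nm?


omega = 4319 * 2*pi/60 = 452.2846 rad/s
tau = P / omega = 285 / 452.2846
= 0.6301 Nm


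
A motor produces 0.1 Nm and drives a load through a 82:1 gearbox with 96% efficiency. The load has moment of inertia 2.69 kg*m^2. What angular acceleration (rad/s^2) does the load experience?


tau_out = tau_motor * N * eta
= 0.1 * 82 * 0.96 = 7.872 Nm
alpha = tau_out / I = 7.872 / 2.69
= 2.9264 rad/s^2


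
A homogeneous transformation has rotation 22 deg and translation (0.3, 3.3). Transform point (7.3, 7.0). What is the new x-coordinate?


x' = cos(theta)*px - sin(theta)*py + tx
= 0.9272*7.3 - 0.3746*7.0 + 0.3
= 4.4462


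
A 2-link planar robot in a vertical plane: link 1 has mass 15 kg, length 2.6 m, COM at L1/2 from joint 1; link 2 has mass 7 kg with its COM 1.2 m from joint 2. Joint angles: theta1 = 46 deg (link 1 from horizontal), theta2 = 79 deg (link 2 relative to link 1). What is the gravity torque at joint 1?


Horizontal distance from joint 1 to link-1 COM:
  x_c1 = (L1/2)*cos(t1) = 1.3 * 0.6947 = 0.9031 m
Horizontal distance from joint 1 to link-2 COM:
  x_c2 = L1*cos(t1) + Lc2*cos(t1+t2)
       = 2.6*0.6947 + 1.2*-0.5736 = 1.1178 m
tau1 = m1*g*x_c1 + m2*g*x_c2
     = 15*9.81*0.9031 + 7*9.81*1.1178
     = 132.8847 + 76.7607
     = 209.6454 Nm


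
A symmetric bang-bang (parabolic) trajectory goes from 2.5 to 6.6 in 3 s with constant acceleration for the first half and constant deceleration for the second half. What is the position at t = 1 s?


Symmetric rest-to-rest: each phase covers (pf-p0)/2 in time T/2. 0.5*a*(T/2)^2 = (pf-p0)/2 => a = 4*(pf-p0)/T^2
a = 4*(6.6-2.5)/3^2 = 1.8222
t = 1 is in the acceleration phase (t <= T/2).
p = p0 + 0.5*a*t^2 = 2.5 + 0.5*1.8222*1^2
= 3.4111


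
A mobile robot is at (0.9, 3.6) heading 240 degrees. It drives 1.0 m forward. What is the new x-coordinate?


x_new = x0 + d*cos(theta)
= 0.9 + 1.0*cos(240)
= 0.9 + -0.5
= 0.4


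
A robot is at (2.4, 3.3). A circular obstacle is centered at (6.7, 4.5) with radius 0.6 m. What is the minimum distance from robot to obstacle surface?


center_dist = sqrt((2.4-6.7)^2 + (3.3-4.5)^2)
= sqrt(18.49 + 1.44)
= 4.4643
min_dist = center_dist - radius = 4.4643 - 0.6 = 3.8643 m


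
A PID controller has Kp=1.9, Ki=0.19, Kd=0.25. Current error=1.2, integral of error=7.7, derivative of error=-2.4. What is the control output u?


u = Kp*e + Ki*int(e) + Kd*de/dt
= 1.9*1.2 + 0.19*7.7 + 0.25*(-2.4)
= 2.28 + 1.463 + -0.6
= 3.143


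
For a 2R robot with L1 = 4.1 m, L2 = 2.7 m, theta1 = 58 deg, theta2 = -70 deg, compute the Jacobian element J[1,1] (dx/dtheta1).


J[1,1] = -L1*sin(t1) - L2*sin(t1+t2)
= -4.1*sin(58) - 2.7*sin(-12)
= -2.9156


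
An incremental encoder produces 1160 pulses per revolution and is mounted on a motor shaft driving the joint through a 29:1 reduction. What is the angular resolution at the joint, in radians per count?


counts per rev = 1160
effective counts at joint = 1160 * 29 = 33640
resolution = 2*pi / 33640
= 1.8678e-04 rad/count


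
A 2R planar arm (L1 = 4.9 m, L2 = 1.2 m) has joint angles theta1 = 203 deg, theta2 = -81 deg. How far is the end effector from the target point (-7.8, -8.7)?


End effector via forward kinematics:
x = L1*cos(t1) + L2*cos(t1+t2) = -5.1464
y = L1*sin(t1) + L2*sin(t1+t2) = -0.8969
Distance to target:
d = sqrt((-7.8 - -5.1464)^2 + (-8.7 - -0.8969)^2)
= sqrt(7.0417 + 60.888)
= 8.2419 m


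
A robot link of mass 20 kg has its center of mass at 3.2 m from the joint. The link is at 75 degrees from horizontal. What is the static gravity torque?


tau = m*g*L*cos(angle)
= 20 * 9.81 * 3.2 * cos(75 deg)
= 20 * 9.81 * 3.2 * 0.2588
= 162.4969 Nm


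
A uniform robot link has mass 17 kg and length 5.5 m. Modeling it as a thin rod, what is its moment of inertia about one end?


I = (1/3) * m * L^2
= (1/3) * 17 * 5.5^2
= 0.333333 * 17 * 30.25
= 171.4167 kg*m^2


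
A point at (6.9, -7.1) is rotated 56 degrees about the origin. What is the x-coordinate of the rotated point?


x' = x*cos(theta) - y*sin(theta)
cos(56 deg) = 0.5592, sin(56 deg) = 0.829
x' = 6.9 * 0.5592 - -7.1 * 0.829
= 3.8584 - -5.8862
= 9.7446


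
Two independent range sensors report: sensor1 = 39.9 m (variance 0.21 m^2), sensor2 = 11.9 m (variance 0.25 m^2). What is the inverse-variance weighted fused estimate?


w1 = (1/var1) / (1/var1 + 1/var2)
   = 4.7619 / (4.7619 + 4.0) = 0.5435
w2 = 1 - w1 = 0.4565
fused = w1*s1 + w2*s2 = 21.6848 + 5.4326
= 27.1174 m


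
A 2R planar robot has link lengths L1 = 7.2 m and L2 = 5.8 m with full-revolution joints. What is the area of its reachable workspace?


r_max = L1 + L2 = 13.0 m
r_min = |L1 - L2| = 1.4 m
Area = pi*(r_max^2 - r_min^2)
= pi*(169.0 - 1.96)
= pi * 167.04
= 524.7716 m^2


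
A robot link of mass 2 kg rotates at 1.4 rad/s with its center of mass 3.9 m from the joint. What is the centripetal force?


F = m * omega^2 * r
= 2 * 1.4^2 * 3.9
= 2 * 1.96 * 3.9
= 15.288 N


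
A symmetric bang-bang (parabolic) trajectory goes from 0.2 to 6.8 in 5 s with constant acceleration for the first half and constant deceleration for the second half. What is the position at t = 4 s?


Symmetric rest-to-rest: each phase covers (pf-p0)/2 in time T/2. 0.5*a*(T/2)^2 = (pf-p0)/2 => a = 4*(pf-p0)/T^2
a = 4*(6.8-0.2)/5^2 = 1.056
t = 4 is in the deceleration phase (t > T/2).
p = pf - 0.5*a*(T-t)^2 = 6.8 - 0.5*1.056*1^2
= 6.272


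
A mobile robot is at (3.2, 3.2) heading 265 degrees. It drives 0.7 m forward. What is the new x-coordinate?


x_new = x0 + d*cos(theta)
= 3.2 + 0.7*cos(265)
= 3.2 + -0.061
= 3.139


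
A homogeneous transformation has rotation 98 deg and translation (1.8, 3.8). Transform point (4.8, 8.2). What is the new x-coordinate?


x' = cos(theta)*px - sin(theta)*py + tx
= -0.1392*4.8 - 0.9903*8.2 + 1.8
= -6.9882


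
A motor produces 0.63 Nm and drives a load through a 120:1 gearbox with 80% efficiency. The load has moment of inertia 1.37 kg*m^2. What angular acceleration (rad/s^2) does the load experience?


tau_out = tau_motor * N * eta
= 0.63 * 120 * 0.8 = 60.48 Nm
alpha = tau_out / I = 60.48 / 1.37
= 44.146 rad/s^2


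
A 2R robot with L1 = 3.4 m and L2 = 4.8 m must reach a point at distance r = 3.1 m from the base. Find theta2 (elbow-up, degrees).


cos(theta2) = (r^2 - L1^2 - L2^2) / (2*L1*L2)
cos(theta2) = (9.61 - 11.56 - 23.04) / 32.64
cos(theta2) = -0.765625
theta2 = 139.9626 degrees


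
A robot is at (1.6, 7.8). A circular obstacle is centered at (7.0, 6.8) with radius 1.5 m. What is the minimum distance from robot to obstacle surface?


center_dist = sqrt((1.6-7.0)^2 + (7.8-6.8)^2)
= sqrt(29.16 + 1.0)
= 5.4918
min_dist = center_dist - radius = 5.4918 - 1.5 = 3.9918 m


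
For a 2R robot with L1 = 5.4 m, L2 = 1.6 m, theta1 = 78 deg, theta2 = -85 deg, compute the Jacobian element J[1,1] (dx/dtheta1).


J[1,1] = -L1*sin(t1) - L2*sin(t1+t2)
= -5.4*sin(78) - 1.6*sin(-7)
= -5.087


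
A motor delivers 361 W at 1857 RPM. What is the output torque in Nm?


omega = 1857 * 2*pi/60 = 194.4646 rad/s
tau = P / omega = 361 / 194.4646
= 1.8564 Nm


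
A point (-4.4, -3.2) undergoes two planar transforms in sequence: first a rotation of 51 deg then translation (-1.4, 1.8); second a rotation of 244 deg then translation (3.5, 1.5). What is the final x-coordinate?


After transform 1:
x1 = cos(51)*-4.4 - sin(51)*-3.2 + -1.4 = -1.6821
y1 = sin(51)*-4.4 + cos(51)*-3.2 + 1.8 = -3.6333
After transform 2:
x2 = cos(244)*-1.6821 - sin(244)*-3.6333 + 3.5
= 0.9718


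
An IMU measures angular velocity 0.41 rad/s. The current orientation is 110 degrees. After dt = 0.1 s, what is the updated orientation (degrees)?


delta_theta = w * dt = 0.41 * 0.1 = 0.041 rad
= 2.3491 deg
theta_new = 110 + 2.3491 = 112.3491 deg


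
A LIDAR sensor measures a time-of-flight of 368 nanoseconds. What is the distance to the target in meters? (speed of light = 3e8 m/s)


tof = 368 ns = 3.68e-07 s
dist = c * tof / 2
= 3e8 * 3.68e-07 / 2
= 55.2 m


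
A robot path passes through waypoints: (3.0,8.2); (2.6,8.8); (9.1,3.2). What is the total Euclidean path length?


Segment lengths:
  seg1 = sqrt((-0.4)^2 + (0.6)^2) = 0.7211
  seg2 = sqrt((6.5)^2 + (-5.6)^2) = 8.5796
Total = 9.3007


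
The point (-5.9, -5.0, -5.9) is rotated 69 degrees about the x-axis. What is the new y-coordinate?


Rotation about x-axis: y' = y*cos(theta) - z*sin(theta)
= -5.0 * 0.3584 - -5.9 * 0.9336
= 3.7163


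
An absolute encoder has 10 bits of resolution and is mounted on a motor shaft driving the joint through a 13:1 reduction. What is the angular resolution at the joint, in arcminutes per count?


counts = 2^10 = 1024
effective counts at joint = 1024 * 13 = 13312
resolution = 360*60 / 13312
= 1.6226 arcmin/count


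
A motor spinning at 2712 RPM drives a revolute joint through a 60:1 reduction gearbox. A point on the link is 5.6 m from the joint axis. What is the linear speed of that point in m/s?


omega_motor = 2712 * 2*pi/60 = 284.0 rad/s
omega_joint = omega_motor / 60 = 4.7333 rad/s
v = omega_joint * r = 4.7333 * 5.6
= 26.5067 m/s


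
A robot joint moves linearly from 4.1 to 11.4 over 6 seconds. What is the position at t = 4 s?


s = t/T = 4/6 = 0.6667
p(t) = p0 + (pf-p0)*s
= 4.1 + (11.4 - 4.1) * 0.6667
= 8.9667


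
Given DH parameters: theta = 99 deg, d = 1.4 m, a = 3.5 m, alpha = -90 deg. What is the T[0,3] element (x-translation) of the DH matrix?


T[0,3] = a * cos(theta)
= 3.5 * cos(99 deg)
= 3.5 * -0.1564
= -0.5475


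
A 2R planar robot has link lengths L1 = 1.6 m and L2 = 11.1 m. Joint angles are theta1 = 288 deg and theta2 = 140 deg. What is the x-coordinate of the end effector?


Convert angles to radians: theta1 = 5.0265, theta2 = 2.4435
x = L1*cos(theta1) + L2*cos(theta1+theta2)
x = 0.4944 + 4.1581
x = 4.6526


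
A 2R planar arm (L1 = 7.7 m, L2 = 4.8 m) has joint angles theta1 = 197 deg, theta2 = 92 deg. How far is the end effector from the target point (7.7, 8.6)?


End effector via forward kinematics:
x = L1*cos(t1) + L2*cos(t1+t2) = -5.8008
y = L1*sin(t1) + L2*sin(t1+t2) = -6.7898
Distance to target:
d = sqrt((7.7 - -5.8008)^2 + (8.6 - -6.7898)^2)
= sqrt(182.2721 + 236.8444)
= 20.4723 m


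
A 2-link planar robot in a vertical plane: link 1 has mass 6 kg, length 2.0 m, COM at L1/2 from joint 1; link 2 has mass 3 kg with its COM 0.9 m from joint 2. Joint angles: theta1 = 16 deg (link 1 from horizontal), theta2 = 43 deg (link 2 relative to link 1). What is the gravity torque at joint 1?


Horizontal distance from joint 1 to link-1 COM:
  x_c1 = (L1/2)*cos(t1) = 1.0 * 0.9613 = 0.9613 m
Horizontal distance from joint 1 to link-2 COM:
  x_c2 = L1*cos(t1) + Lc2*cos(t1+t2)
       = 2.0*0.9613 + 0.9*0.515 = 2.3861 m
tau1 = m1*g*x_c1 + m2*g*x_c2
     = 6*9.81*0.9613 + 3*9.81*2.3861
     = 56.5799 + 70.2217
     = 126.8015 Nm


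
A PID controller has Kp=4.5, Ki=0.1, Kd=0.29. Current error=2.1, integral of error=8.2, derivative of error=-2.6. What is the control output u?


u = Kp*e + Ki*int(e) + Kd*de/dt
= 4.5*2.1 + 0.1*8.2 + 0.29*(-2.6)
= 9.45 + 0.82 + -0.754
= 9.516


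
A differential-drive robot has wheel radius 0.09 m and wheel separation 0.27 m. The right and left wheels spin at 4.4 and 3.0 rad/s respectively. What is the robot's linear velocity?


vR = r*wR = 0.09*4.4 = 0.396 m/s
vL = r*wL = 0.09*3.0 = 0.27 m/s
v = (vR+vL)/2 = 0.333 m/s
omega = (vR-vL)/L = 0.4667 rad/s
linear velocity = 0.333 m/s


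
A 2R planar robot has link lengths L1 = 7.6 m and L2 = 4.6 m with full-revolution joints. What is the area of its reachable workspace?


r_max = L1 + L2 = 12.2 m
r_min = |L1 - L2| = 3.0 m
Area = pi*(r_max^2 - r_min^2)
= pi*(148.84 - 9.0)
= pi * 139.84
= 439.3203 m^2


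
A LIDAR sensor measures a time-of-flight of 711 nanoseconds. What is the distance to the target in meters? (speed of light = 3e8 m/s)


tof = 711 ns = 7.11e-07 s
dist = c * tof / 2
= 3e8 * 7.11e-07 / 2
= 106.65 m


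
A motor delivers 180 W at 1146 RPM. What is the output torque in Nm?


omega = 1146 * 2*pi/60 = 120.0088 rad/s
tau = P / omega = 180 / 120.0088
= 1.4999 Nm


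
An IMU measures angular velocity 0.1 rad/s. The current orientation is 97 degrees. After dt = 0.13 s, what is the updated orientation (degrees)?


delta_theta = w * dt = 0.1 * 0.13 = 0.013 rad
= 0.7448 deg
theta_new = 97 + 0.7448 = 97.7448 deg


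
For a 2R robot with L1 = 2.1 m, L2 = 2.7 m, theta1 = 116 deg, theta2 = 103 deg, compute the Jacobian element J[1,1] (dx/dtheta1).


J[1,1] = -L1*sin(t1) - L2*sin(t1+t2)
= -2.1*sin(116) - 2.7*sin(219)
= -0.1883


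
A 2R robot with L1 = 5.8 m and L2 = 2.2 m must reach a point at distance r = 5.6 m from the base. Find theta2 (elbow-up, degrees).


cos(theta2) = (r^2 - L1^2 - L2^2) / (2*L1*L2)
cos(theta2) = (31.36 - 33.64 - 4.84) / 25.52
cos(theta2) = -0.278997
theta2 = 106.2003 degrees


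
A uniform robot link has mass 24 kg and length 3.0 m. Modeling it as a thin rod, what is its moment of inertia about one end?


I = (1/3) * m * L^2
= (1/3) * 24 * 3.0^2
= 0.333333 * 24 * 9.0
= 72.0 kg*m^2


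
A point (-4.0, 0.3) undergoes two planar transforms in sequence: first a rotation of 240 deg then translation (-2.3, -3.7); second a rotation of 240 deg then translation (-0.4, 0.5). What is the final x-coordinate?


After transform 1:
x1 = cos(240)*-4.0 - sin(240)*0.3 + -2.3 = -0.0402
y1 = sin(240)*-4.0 + cos(240)*0.3 + -3.7 = -0.3859
After transform 2:
x2 = cos(240)*-0.0402 - sin(240)*-0.3859 + -0.4
= -0.7141


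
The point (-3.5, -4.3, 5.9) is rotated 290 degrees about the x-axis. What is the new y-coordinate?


Rotation about x-axis: y' = y*cos(theta) - z*sin(theta)
= -4.3 * 0.342 - 5.9 * -0.9397
= 4.0735


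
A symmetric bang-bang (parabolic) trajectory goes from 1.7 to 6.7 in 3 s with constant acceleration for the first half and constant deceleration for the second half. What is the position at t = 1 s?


Symmetric rest-to-rest: each phase covers (pf-p0)/2 in time T/2. 0.5*a*(T/2)^2 = (pf-p0)/2 => a = 4*(pf-p0)/T^2
a = 4*(6.7-1.7)/3^2 = 2.2222
t = 1 is in the acceleration phase (t <= T/2).
p = p0 + 0.5*a*t^2 = 1.7 + 0.5*2.2222*1^2
= 2.8111


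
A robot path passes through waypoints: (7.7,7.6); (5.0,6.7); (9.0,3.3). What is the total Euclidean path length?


Segment lengths:
  seg1 = sqrt((-2.7)^2 + (-0.9)^2) = 2.846
  seg2 = sqrt((4.0)^2 + (-3.4)^2) = 5.2498
Total = 8.0958


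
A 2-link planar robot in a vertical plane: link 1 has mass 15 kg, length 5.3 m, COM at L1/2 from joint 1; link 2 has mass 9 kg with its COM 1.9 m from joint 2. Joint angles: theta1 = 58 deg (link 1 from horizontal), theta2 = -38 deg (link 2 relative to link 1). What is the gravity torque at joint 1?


Horizontal distance from joint 1 to link-1 COM:
  x_c1 = (L1/2)*cos(t1) = 2.65 * 0.5299 = 1.4043 m
Horizontal distance from joint 1 to link-2 COM:
  x_c2 = L1*cos(t1) + Lc2*cos(t1+t2)
       = 5.3*0.5299 + 1.9*0.9397 = 4.594 m
tau1 = m1*g*x_c1 + m2*g*x_c2
     = 15*9.81*1.4043 + 9*9.81*4.594
     = 206.6407 + 405.6032
     = 612.2439 Nm


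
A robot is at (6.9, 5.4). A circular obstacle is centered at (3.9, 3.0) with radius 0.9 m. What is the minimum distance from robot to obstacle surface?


center_dist = sqrt((6.9-3.9)^2 + (5.4-3.0)^2)
= sqrt(9.0 + 5.76)
= 3.8419
min_dist = center_dist - radius = 3.8419 - 0.9 = 2.9419 m


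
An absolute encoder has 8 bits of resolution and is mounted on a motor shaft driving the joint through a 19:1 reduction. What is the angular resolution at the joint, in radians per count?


counts = 2^8 = 256
effective counts at joint = 256 * 19 = 4864
resolution = 2*pi / 4864
= 0.0013 rad/count


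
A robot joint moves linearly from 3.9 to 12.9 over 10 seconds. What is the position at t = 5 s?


s = t/T = 5/10 = 0.5
p(t) = p0 + (pf-p0)*s
= 3.9 + (12.9 - 3.9) * 0.5
= 8.4


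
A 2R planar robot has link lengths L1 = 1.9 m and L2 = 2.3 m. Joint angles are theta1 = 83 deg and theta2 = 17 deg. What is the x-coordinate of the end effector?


Convert angles to radians: theta1 = 1.4486, theta2 = 0.2967
x = L1*cos(theta1) + L2*cos(theta1+theta2)
x = 0.2316 + -0.3994
x = -0.1678


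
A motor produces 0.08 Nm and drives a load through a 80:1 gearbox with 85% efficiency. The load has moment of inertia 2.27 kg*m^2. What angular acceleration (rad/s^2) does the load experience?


tau_out = tau_motor * N * eta
= 0.08 * 80 * 0.85 = 5.44 Nm
alpha = tau_out / I = 5.44 / 2.27
= 2.3965 rad/s^2


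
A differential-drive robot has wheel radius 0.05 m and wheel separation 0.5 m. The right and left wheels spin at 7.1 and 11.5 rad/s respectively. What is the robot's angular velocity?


vR = r*wR = 0.05*7.1 = 0.355 m/s
vL = r*wL = 0.05*11.5 = 0.575 m/s
v = (vR+vL)/2 = 0.465 m/s
omega = (vR-vL)/L = -0.44 rad/s
angular velocity = -0.44 rad/s


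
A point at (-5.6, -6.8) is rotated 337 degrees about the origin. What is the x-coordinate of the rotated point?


x' = x*cos(theta) - y*sin(theta)
cos(337 deg) = 0.9205, sin(337 deg) = -0.3907
x' = -5.6 * 0.9205 - -6.8 * -0.3907
= -5.1548 - 2.657
= -7.8118


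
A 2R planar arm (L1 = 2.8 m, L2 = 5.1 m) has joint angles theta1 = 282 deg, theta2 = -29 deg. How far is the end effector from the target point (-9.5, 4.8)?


End effector via forward kinematics:
x = L1*cos(t1) + L2*cos(t1+t2) = -0.9089
y = L1*sin(t1) + L2*sin(t1+t2) = -7.616
Distance to target:
d = sqrt((-9.5 - -0.9089)^2 + (4.8 - -7.616)^2)
= sqrt(73.8063 + 154.1562)
= 15.0984 m


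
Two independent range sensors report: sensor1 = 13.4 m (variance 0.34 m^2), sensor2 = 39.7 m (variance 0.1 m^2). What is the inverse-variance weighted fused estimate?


w1 = (1/var1) / (1/var1 + 1/var2)
   = 2.9412 / (2.9412 + 10.0) = 0.2273
w2 = 1 - w1 = 0.7727
fused = w1*s1 + w2*s2 = 3.0455 + 30.6773
= 33.7227 m


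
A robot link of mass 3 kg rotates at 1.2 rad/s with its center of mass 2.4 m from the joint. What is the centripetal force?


F = m * omega^2 * r
= 3 * 1.2^2 * 2.4
= 3 * 1.44 * 2.4
= 10.368 N


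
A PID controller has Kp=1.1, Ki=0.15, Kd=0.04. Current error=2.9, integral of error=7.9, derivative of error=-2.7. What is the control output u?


u = Kp*e + Ki*int(e) + Kd*de/dt
= 1.1*2.9 + 0.15*7.9 + 0.04*(-2.7)
= 3.19 + 1.185 + -0.108
= 4.267


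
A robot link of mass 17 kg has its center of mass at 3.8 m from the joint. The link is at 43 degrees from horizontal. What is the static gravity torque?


tau = m*g*L*cos(angle)
= 17 * 9.81 * 3.8 * cos(43 deg)
= 17 * 9.81 * 3.8 * 0.7314
= 463.4779 Nm


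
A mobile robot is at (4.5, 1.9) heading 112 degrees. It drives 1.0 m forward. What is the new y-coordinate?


y_new = y0 + d*sin(theta)
= 1.9 + 1.0*sin(112)
= 1.9 + 0.9272
= 2.8272


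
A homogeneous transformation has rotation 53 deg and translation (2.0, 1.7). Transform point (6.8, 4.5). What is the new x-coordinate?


x' = cos(theta)*px - sin(theta)*py + tx
= 0.6018*6.8 - 0.7986*4.5 + 2.0
= 2.4985


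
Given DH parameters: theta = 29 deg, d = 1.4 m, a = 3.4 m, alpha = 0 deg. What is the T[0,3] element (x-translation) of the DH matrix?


T[0,3] = a * cos(theta)
= 3.4 * cos(29 deg)
= 3.4 * 0.8746
= 2.9737


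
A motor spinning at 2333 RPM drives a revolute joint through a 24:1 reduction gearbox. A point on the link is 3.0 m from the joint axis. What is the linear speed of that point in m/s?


omega_motor = 2333 * 2*pi/60 = 244.3112 rad/s
omega_joint = omega_motor / 24 = 10.1796 rad/s
v = omega_joint * r = 10.1796 * 3.0
= 30.5389 m/s


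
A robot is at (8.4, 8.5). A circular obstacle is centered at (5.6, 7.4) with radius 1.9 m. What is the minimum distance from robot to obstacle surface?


center_dist = sqrt((8.4-5.6)^2 + (8.5-7.4)^2)
= sqrt(7.84 + 1.21)
= 3.0083
min_dist = center_dist - radius = 3.0083 - 1.9 = 1.1083 m


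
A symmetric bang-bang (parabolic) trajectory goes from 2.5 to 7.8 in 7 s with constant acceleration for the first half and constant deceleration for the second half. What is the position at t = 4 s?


Symmetric rest-to-rest: each phase covers (pf-p0)/2 in time T/2. 0.5*a*(T/2)^2 = (pf-p0)/2 => a = 4*(pf-p0)/T^2
a = 4*(7.8-2.5)/7^2 = 0.4327
t = 4 is in the deceleration phase (t > T/2).
p = pf - 0.5*a*(T-t)^2 = 7.8 - 0.5*0.4327*3^2
= 5.8531


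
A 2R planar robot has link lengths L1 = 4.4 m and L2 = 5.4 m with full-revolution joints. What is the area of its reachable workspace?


r_max = L1 + L2 = 9.8 m
r_min = |L1 - L2| = 1.0 m
Area = pi*(r_max^2 - r_min^2)
= pi*(96.04 - 1.0)
= pi * 95.04
= 298.577 m^2


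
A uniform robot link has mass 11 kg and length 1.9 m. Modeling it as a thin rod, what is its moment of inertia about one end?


I = (1/3) * m * L^2
= (1/3) * 11 * 1.9^2
= 0.333333 * 11 * 3.61
= 13.2367 kg*m^2


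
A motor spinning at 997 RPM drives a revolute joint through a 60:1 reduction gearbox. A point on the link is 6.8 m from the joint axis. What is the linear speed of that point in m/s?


omega_motor = 997 * 2*pi/60 = 104.4056 rad/s
omega_joint = omega_motor / 60 = 1.7401 rad/s
v = omega_joint * r = 1.7401 * 6.8
= 11.8326 m/s


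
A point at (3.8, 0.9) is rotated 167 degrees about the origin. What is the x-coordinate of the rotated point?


x' = x*cos(theta) - y*sin(theta)
cos(167 deg) = -0.9744, sin(167 deg) = 0.225
x' = 3.8 * -0.9744 - 0.9 * 0.225
= -3.7026 - 0.2025
= -3.9051


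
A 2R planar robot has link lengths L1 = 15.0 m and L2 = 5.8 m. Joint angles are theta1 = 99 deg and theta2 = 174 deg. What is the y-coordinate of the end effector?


Convert angles to radians: theta1 = 1.7279, theta2 = 3.0369
y = L1*sin(theta1) + L2*sin(theta1+theta2)
y = 14.8153 + -5.7921
y = 9.0233


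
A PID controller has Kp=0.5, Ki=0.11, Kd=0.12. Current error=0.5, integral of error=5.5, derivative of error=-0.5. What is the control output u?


u = Kp*e + Ki*int(e) + Kd*de/dt
= 0.5*0.5 + 0.11*5.5 + 0.12*(-0.5)
= 0.25 + 0.605 + -0.06
= 0.795


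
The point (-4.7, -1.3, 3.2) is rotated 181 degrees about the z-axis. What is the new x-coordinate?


Rotation about z-axis: x' = x*cos(theta) - y*sin(theta)
= -4.7 * -0.9998 - -1.3 * -0.0175
= 4.6766


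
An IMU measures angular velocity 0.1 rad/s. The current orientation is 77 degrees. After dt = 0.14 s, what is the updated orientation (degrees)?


delta_theta = w * dt = 0.1 * 0.14 = 0.014 rad
= 0.8021 deg
theta_new = 77 + 0.8021 = 77.8021 deg


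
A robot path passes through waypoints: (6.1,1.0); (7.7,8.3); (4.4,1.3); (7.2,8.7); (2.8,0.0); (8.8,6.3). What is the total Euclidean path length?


Segment lengths:
  seg1 = sqrt((1.6)^2 + (7.3)^2) = 7.4733
  seg2 = sqrt((-3.3)^2 + (-7.0)^2) = 7.7389
  seg3 = sqrt((2.8)^2 + (7.4)^2) = 7.912
  seg4 = sqrt((-4.4)^2 + (-8.7)^2) = 9.7494
  seg5 = sqrt((6.0)^2 + (6.3)^2) = 8.7
Total = 41.5735


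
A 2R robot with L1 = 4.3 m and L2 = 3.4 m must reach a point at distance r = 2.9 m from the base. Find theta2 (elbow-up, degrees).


cos(theta2) = (r^2 - L1^2 - L2^2) / (2*L1*L2)
cos(theta2) = (8.41 - 18.49 - 11.56) / 29.24
cos(theta2) = -0.740082
theta2 = 137.7384 degrees


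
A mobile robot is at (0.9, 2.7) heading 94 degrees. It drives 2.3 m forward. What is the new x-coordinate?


x_new = x0 + d*cos(theta)
= 0.9 + 2.3*cos(94)
= 0.9 + -0.1604
= 0.7396


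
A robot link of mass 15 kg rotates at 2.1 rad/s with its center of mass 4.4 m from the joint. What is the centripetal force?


F = m * omega^2 * r
= 15 * 2.1^2 * 4.4
= 15 * 4.41 * 4.4
= 291.06 N


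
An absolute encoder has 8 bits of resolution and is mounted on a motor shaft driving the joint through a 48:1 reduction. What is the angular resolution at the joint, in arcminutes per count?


counts = 2^8 = 256
effective counts at joint = 256 * 48 = 12288
resolution = 360*60 / 12288
= 1.7578 arcmin/count


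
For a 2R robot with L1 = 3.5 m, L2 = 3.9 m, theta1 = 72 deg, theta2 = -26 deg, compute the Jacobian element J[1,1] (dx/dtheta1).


J[1,1] = -L1*sin(t1) - L2*sin(t1+t2)
= -3.5*sin(72) - 3.9*sin(46)
= -6.1341


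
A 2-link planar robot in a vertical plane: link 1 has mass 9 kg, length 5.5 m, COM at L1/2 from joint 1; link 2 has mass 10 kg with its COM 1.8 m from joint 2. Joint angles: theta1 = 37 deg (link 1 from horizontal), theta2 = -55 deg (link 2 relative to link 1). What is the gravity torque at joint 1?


Horizontal distance from joint 1 to link-1 COM:
  x_c1 = (L1/2)*cos(t1) = 2.75 * 0.7986 = 2.1962 m
Horizontal distance from joint 1 to link-2 COM:
  x_c2 = L1*cos(t1) + Lc2*cos(t1+t2)
       = 5.5*0.7986 + 1.8*0.9511 = 6.1044 m
tau1 = m1*g*x_c1 + m2*g*x_c2
     = 9*9.81*2.1962 + 10*9.81*6.1044
     = 193.9067 + 598.8413
     = 792.7481 Nm


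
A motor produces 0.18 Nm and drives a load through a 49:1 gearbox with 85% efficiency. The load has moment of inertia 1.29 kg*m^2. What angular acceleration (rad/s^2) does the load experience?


tau_out = tau_motor * N * eta
= 0.18 * 49 * 0.85 = 7.497 Nm
alpha = tau_out / I = 7.497 / 1.29
= 5.8116 rad/s^2


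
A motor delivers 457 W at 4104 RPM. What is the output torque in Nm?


omega = 4104 * 2*pi/60 = 429.7699 rad/s
tau = P / omega = 457 / 429.7699
= 1.0634 Nm


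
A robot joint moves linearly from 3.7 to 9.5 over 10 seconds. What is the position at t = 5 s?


s = t/T = 5/10 = 0.5
p(t) = p0 + (pf-p0)*s
= 3.7 + (9.5 - 3.7) * 0.5
= 6.6


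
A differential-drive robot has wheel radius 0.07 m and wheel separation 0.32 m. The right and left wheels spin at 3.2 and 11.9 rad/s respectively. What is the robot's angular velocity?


vR = r*wR = 0.07*3.2 = 0.224 m/s
vL = r*wL = 0.07*11.9 = 0.833 m/s
v = (vR+vL)/2 = 0.5285 m/s
omega = (vR-vL)/L = -1.9031 rad/s
angular velocity = -1.9031 rad/s


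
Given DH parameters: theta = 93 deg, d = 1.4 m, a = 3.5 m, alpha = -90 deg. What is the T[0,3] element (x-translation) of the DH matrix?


T[0,3] = a * cos(theta)
= 3.5 * cos(93 deg)
= 3.5 * -0.0523
= -0.1832


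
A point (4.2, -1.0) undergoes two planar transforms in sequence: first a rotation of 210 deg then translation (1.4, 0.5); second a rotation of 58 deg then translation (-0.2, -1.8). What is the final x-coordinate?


After transform 1:
x1 = cos(210)*4.2 - sin(210)*-1.0 + 1.4 = -2.7373
y1 = sin(210)*4.2 + cos(210)*-1.0 + 0.5 = -0.734
After transform 2:
x2 = cos(58)*-2.7373 - sin(58)*-0.734 + -0.2
= -1.0281


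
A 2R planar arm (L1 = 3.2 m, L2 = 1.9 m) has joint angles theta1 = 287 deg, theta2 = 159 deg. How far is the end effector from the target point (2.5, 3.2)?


End effector via forward kinematics:
x = L1*cos(t1) + L2*cos(t1+t2) = 1.0681
y = L1*sin(t1) + L2*sin(t1+t2) = -1.1648
Distance to target:
d = sqrt((2.5 - 1.0681)^2 + (3.2 - -1.1648)^2)
= sqrt(2.0503 + 19.0515)
= 4.5937 m


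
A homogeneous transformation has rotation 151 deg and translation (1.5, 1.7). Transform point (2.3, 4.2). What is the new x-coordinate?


x' = cos(theta)*px - sin(theta)*py + tx
= -0.8746*2.3 - 0.4848*4.2 + 1.5
= -2.5478
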